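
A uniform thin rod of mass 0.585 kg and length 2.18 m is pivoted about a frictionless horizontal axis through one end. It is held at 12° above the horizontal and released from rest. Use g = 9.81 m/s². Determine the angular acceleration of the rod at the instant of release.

α ≈ 6.60 rad/s²

About the pivot, I = (1/3)ML² = (1/3)(0.585)(2.18)² = 0.9267 kg·m².
The weight acts at the center, a distance L/2 = 1.090 m from the pivot; τ = Mg(L/2) cos 12° = 6.119 N·m.
α = τ/I = 6.119/0.9267 = 6.602 rad/s².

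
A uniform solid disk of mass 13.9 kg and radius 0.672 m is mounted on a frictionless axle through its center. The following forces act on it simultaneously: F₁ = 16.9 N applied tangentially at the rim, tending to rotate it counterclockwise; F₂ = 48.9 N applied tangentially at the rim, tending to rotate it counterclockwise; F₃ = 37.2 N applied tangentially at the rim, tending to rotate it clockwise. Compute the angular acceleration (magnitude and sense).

α ≈ 6.12 rad/s², counterclockwise

I = ½MR² = (1/2)(13.9)(0.672)² = 3.139 kg·m².
Taking counterclockwise as positive: τ₁ = +(16.9)(0.672) = +11.36 N·m; τ₂ = +(48.9)(0.672) = +32.86 N·m; τ₃ = −(37.2)(0.672) = −25.00 N·m.
Net torque τ = 19.22 N·m.
α = τ/I = 19.22/3.139 = 6.124 rad/s².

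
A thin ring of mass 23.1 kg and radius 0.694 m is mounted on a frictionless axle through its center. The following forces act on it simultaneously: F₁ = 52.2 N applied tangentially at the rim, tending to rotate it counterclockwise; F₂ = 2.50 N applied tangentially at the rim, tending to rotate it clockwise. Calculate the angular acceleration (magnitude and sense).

I = MR² = (23.1)(0.694)² = 11.13 kg·m².
Taking counterclockwise as positive: τ₁ = +(52.2)(0.694) = +36.23 N·m; τ₂ = −(2.50)(0.694) = −1.735 N·m.
Net torque τ = 34.49 N·m.
α = τ/I = 34.49/11.13 = 3.100 rad/s².

α ≈ 3.10 rad/s², counterclockwise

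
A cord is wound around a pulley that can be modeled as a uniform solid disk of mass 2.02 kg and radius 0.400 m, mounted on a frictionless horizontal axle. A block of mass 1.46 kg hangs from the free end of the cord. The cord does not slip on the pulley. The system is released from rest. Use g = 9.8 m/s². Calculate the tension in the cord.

T ≈ 5.85 N

I = ½MR² = (1/2)(2.02)(0.400)² = 0.1616 kg·m².
Block: mg − T = ma. Pulley: TR = Iα. No-slip: a = αR, so T = (I/R²)a = 1.010·a.
Then mg = (m + 1.010)a, so a = (1.46)(9.8)/(1.46 + 1.010) = 5.793 m/s².
T = 1.010·a = 5.851 N.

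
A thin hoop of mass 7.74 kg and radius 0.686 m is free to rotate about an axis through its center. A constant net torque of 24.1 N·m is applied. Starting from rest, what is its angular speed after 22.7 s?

I = MR² = (7.74)(0.686)² = 3.642 kg·m².
α = τ/I = 24.1/3.642 = 6.616 rad/s².
ω = ω₀ + αt = 0 + (6.616)(22.7) = 150.2 rad/s.

ω ≈ 150 rad/s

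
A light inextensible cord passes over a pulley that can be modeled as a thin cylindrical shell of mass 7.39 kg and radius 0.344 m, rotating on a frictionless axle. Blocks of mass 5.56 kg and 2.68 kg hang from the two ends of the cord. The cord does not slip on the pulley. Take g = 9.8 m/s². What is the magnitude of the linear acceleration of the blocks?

I = MR² = (7.39)(0.344)² = 0.8745 kg·m².
Heavier block: m₁g − T₁ = m₁a. Lighter block: T₂ − m₂g = m₂a.
Pulley: (T₁ − T₂)R = Iα = I(a/R), so T₁ − T₂ = (I/R²)a = 1·M_p a = 7.390·a.
Adding the three: (m₁ − m₂)g = (m₁ + m₂ + 7.390)a, so a = (5.56 − 2.68)(9.8)/(5.56 + 2.68 + 7.390) = 1.806 m/s².

a ≈ 1.81 m/s²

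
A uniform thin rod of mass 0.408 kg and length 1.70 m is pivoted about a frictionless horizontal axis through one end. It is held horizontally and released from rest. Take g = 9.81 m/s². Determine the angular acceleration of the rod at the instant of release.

About the pivot, I = (1/3)ML² = (1/3)(0.408)(1.70)² = 0.3930 kg·m².
The weight acts at the center, a distance L/2 = 0.8500 m from the pivot; τ = Mg(L/2) = 3.402 N·m.
α = τ/I = 3.402/0.3930 = 8.656 rad/s².
(Equivalently α = (3g/(2L)) = 8.656 rad/s².)

α ≈ 8.66 rad/s²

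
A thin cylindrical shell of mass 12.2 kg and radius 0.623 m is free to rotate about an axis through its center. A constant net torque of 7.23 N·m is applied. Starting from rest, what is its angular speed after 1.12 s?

I = MR² = (12.2)(0.623)² = 4.735 kg·m².
α = τ/I = 7.23/4.735 = 1.527 rad/s².
ω = ω₀ + αt = 0 + (1.527)(1.12) = 1.710 rad/s.

ω ≈ 1.71 rad/s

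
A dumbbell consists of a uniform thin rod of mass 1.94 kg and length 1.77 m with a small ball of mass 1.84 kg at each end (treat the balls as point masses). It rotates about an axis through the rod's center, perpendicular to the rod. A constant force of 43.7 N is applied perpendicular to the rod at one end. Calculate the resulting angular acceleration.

α ≈ 11.4 rad/s²

I_rod = (1/12)ML² = (1/12)(1.94)(1.77)² = 0.5065 kg·m².
I_balls = 2·m·(L/2)² = 2(1.84)(0.8850)² = 2.882 kg·m².
Total I = 3.389 kg·m².
τ = F·(L/2) = (43.7)(0.885) = 38.67 N·m.
α = τ/I = 38.67/3.389 = 11.41 rad/s².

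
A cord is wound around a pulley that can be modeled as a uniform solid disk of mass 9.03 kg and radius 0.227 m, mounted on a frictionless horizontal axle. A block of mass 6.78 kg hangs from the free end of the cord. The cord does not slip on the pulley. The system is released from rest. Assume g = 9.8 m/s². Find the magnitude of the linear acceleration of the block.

I = ½MR² = (1/2)(9.03)(0.227)² = 0.2327 kg·m².
Block: mg − T = ma. Pulley: TR = Iα. No-slip: a = αR, so T = (I/R²)a = 4.515·a.
Then mg = (m + 4.515)a, so a = (6.78)(9.8)/(6.78 + 4.515) = 5.883 m/s².

a ≈ 5.88 m/s²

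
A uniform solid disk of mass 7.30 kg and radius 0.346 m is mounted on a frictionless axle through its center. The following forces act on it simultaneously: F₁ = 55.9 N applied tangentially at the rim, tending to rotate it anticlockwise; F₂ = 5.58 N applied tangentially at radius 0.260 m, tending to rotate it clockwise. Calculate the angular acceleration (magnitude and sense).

I = ½MR² = (1/2)(7.30)(0.346)² = 0.4370 kg·m².
Taking anticlockwise as positive: τ₁ = +(55.9)(0.346) = +19.34 N·m; τ₂ = −(5.58)(0.260) = −1.451 N·m.
Net torque τ = 17.89 N·m.
α = τ/I = 17.89/0.4370 = 40.94 rad/s².

α ≈ 40.9 rad/s², anticlockwise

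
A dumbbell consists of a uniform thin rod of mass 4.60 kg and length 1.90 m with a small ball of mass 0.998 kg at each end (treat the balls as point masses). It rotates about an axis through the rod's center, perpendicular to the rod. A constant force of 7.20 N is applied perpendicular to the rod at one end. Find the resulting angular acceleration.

α ≈ 2.15 rad/s²

I_rod = (1/12)ML² = (1/12)(4.60)(1.90)² = 1.384 kg·m².
I_balls = 2·m·(L/2)² = 2(0.998)(0.9500)² = 1.801 kg·m².
Total I = 3.185 kg·m².
τ = F·(L/2) = (7.20)(0.950) = 6.840 N·m.
α = τ/I = 6.840/3.185 = 2.147 rad/s².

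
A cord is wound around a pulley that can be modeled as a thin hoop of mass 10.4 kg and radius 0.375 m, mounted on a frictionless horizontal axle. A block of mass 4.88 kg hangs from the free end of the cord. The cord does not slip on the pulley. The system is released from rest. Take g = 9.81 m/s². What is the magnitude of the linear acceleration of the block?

I = MR² = (10.4)(0.375)² = 1.463 kg·m².
Block: mg − T = ma. Pulley: TR = Iα. No-slip: a = αR, so T = (I/R²)a = 10.40·a.
Then mg = (m + 10.40)a, so a = (4.88)(9.81)/(4.88 + 10.40) = 3.133 m/s².

a ≈ 3.13 m/s²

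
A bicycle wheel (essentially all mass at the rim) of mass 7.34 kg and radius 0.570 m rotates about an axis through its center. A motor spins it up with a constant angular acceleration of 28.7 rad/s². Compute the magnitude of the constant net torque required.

I = MR² = (7.34)(0.570)² = 2.385 kg·m².
τ = Iα = (2.385)(28.70) = 68.44 N·m.

τ ≈ 68.4 N·m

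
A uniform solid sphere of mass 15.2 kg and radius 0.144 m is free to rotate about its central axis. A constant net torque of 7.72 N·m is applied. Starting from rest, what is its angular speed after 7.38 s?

ω ≈ 452 rad/s

I = (2/5)MR² = (2/5)(15.2)(0.144)² = 0.1261 kg·m².
α = τ/I = 7.72/0.1261 = 61.23 rad/s².
ω = ω₀ + αt = 0 + (61.23)(7.38) = 451.9 rad/s.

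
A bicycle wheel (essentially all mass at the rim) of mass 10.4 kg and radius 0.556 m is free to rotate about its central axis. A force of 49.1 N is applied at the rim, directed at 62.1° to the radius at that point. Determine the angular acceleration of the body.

I = MR² = (10.4)(0.556)² = 3.215 kg·m².
Only the tangential component produces torque: τ = F R sinθ = (49.1)(0.556) sin 62.1° = 24.13 N·m.
Newton's second law for rotation, τ = Iα, gives α = τ/I = 24.13/3.215 = 7.504 rad/s².

α ≈ 7.50 rad/s²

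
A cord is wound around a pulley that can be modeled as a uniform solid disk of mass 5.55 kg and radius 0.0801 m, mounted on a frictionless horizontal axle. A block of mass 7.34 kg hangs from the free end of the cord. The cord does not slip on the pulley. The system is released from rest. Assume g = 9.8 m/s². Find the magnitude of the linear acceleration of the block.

a ≈ 7.11 m/s²

I = ½MR² = (1/2)(5.55)(0.0801)² = 0.01780 kg·m².
Block: mg − T = ma. Pulley: TR = Iα. No-slip: a = αR, so T = (I/R²)a = 2.775·a.
Then mg = (m + 2.775)a, so a = (7.34)(9.8)/(7.34 + 2.775) = 7.111 m/s².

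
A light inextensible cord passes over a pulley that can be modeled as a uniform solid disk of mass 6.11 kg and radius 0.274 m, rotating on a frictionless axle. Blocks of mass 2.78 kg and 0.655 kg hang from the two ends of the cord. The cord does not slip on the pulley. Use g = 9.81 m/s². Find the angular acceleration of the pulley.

I = ½MR² = (1/2)(6.11)(0.274)² = 0.2294 kg·m².
Heavier block: m₁g − T₁ = m₁a. Lighter block: T₂ − m₂g = m₂a.
Pulley: (T₁ − T₂)R = Iα = I(a/R), so T₁ − T₂ = (I/R²)a = (1/2)M_p a = 3.055·a.
Adding the three: (m₁ − m₂)g = (m₁ + m₂ + 3.055)a, so a = (2.78 − 0.655)(9.81)/(2.78 + 0.655 + 3.055) = 3.212 m/s².
α = a/R = 3.212/0.274 = 11.72 rad/s².

α ≈ 11.7 rad/s²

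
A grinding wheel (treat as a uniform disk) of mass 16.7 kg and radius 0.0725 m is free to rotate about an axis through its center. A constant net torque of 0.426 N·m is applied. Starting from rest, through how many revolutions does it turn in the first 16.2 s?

≈ 203 revolutions

I = ½MR² = (1/2)(16.7)(0.0725)² = 0.04389 kg·m².
α = τ/I = 0.426/0.04389 = 9.706 rad/s².
θ = ½αt² = ½(9.706)(16.2)² = 1274 rad.
Revolutions = θ/(2π) = 202.7.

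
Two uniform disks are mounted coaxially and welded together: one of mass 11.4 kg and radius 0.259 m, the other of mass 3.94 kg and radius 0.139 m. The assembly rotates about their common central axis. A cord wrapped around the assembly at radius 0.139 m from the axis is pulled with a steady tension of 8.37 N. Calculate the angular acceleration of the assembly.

I = ½M₁R₁² + ½M₂R₂² = ½(11.4)(0.259)² + ½(3.94)(0.139)² = 0.4204 kg·m².
τ = F r = (8.37)(0.139) = 1.163 N·m.
α = τ/I = 1.163/0.4204 = 2.767 rad/s².

α ≈ 2.77 rad/s²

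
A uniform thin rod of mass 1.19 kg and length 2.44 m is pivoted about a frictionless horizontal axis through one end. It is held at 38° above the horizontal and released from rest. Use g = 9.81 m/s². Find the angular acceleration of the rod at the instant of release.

α ≈ 4.75 rad/s²

About the pivot, I = (1/3)ML² = (1/3)(1.19)(2.44)² = 2.362 kg·m².
The weight acts at the center, a distance L/2 = 1.220 m from the pivot; τ = Mg(L/2) cos 38° = 11.22 N·m.
α = τ/I = 11.22/2.362 = 4.752 rad/s².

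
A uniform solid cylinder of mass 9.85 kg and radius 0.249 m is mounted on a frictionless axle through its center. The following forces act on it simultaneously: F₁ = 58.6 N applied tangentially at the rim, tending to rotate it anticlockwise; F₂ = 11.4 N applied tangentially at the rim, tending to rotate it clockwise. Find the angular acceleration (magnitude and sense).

I = ½MR² = (1/2)(9.85)(0.249)² = 0.3054 kg·m².
Taking anticlockwise as positive: τ₁ = +(58.6)(0.249) = +14.59 N·m; τ₂ = −(11.4)(0.249) = −2.839 N·m.
Net torque τ = 11.75 N·m.
α = τ/I = 11.75/0.3054 = 38.49 rad/s².

α ≈ 38.5 rad/s², anticlockwise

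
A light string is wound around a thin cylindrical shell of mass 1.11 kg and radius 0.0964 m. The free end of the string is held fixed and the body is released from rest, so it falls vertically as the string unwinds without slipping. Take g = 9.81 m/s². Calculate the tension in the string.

Translation: Mg − T = Ma. Rotation about the center: TR = Iα with I = MR².
With a = αR: T = (I/R²)a = M a, so Mg = (1 + 1.000)Ma.
a = g/(1 + 1.000) = 9.81/2.000 = 4.905 m/s².
T = 1.000·M·a = (1.000)(1.11)(4.905) = 5.445 N.

T ≈ 5.44 N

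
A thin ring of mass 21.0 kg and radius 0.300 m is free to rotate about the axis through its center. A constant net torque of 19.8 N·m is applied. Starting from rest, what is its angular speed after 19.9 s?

I = MR² = (21.0)(0.300)² = 1.890 kg·m².
α = τ/I = 19.8/1.890 = 10.48 rad/s².
ω = ω₀ + αt = 0 + (10.48)(19.9) = 208.5 rad/s.

ω ≈ 208 rad/s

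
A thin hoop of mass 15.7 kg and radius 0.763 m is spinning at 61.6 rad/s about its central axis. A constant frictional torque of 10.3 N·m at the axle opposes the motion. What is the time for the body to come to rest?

I = MR² = (15.7)(0.763)² = 9.140 kg·m².
The net torque has magnitude 10.3 N·m, opposing ω.
|α| = τ/I = 10.30/9.140 = 1.127 rad/s² (deceleration).
0 = ω₀ − |α|t ⇒ t = ω₀/|α| = 61.6/1.127 = 54.66 s.

t ≈ 54.7 s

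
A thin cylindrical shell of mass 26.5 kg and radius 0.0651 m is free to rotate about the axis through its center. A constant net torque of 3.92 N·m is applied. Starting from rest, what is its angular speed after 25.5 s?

I = MR² = (26.5)(0.0651)² = 0.1123 kg·m².
α = τ/I = 3.92/0.1123 = 34.90 rad/s².
ω = ω₀ + αt = 0 + (34.90)(25.5) = 890.1 rad/s.

ω ≈ 890 rad/s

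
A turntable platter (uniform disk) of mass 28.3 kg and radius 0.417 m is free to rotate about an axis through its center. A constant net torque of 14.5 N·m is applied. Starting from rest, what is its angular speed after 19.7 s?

ω ≈ 116 rad/s

I = ½MR² = (1/2)(28.3)(0.417)² = 2.461 kg·m².
α = τ/I = 14.5/2.461 = 5.893 rad/s².
ω = ω₀ + αt = 0 + (5.893)(19.7) = 116.1 rad/s.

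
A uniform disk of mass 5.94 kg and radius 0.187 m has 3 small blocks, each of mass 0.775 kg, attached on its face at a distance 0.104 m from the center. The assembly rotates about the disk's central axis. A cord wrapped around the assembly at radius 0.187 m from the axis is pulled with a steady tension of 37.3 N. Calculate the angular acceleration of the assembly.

I_disk = ½MR² = ½(5.94)(0.187)² = 0.1039 kg·m².
I_blocks = 3·m·r² = 3(0.775)(0.104)² = 0.02515 kg·m².
Total I = 0.1290 kg·m².
τ = F r = (37.3)(0.187) = 6.975 N·m.
α = τ/I = 6.975/0.1290 = 54.07 rad/s².

α ≈ 54.1 rad/s²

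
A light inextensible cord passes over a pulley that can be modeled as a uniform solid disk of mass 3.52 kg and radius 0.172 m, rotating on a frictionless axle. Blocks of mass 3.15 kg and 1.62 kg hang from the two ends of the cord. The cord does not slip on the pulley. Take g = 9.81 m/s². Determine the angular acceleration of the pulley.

I = ½MR² = (1/2)(3.52)(0.172)² = 0.05207 kg·m².
Heavier block: m₁g − T₁ = m₁a. Lighter block: T₂ − m₂g = m₂a.
Pulley: (T₁ − T₂)R = Iα = I(a/R), so T₁ − T₂ = (I/R²)a = (1/2)M_p a = 1.760·a.
Adding the three: (m₁ − m₂)g = (m₁ + m₂ + 1.760)a, so a = (3.15 − 1.62)(9.81)/(3.15 + 1.62 + 1.760) = 2.299 m/s².
α = a/R = 2.299/0.172 = 13.36 rad/s².

α ≈ 13.4 rad/s²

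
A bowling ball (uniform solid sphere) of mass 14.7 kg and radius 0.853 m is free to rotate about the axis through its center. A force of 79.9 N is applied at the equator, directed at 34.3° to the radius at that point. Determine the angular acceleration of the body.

α ≈ 8.98 rad/s²

I = (2/5)MR² = (2/5)(14.7)(0.853)² = 4.278 kg·m².
Only the tangential component produces torque: τ = F R sinθ = (79.9)(0.853) sin 34.3° = 38.41 N·m.
Newton's second law for rotation, τ = Iα, gives α = τ/I = 38.41/4.278 = 8.977 rad/s².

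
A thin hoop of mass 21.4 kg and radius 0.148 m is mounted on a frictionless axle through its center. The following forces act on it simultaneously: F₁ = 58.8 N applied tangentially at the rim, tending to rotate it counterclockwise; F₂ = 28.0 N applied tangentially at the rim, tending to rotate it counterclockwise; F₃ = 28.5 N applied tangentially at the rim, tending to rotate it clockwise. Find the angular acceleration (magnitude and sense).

I = MR² = (21.4)(0.148)² = 0.4687 kg·m².
Taking counterclockwise as positive: τ₁ = +(58.8)(0.148) = +8.702 N·m; τ₂ = +(28.0)(0.148) = +4.144 N·m; τ₃ = −(28.5)(0.148) = −4.218 N·m.
Net torque τ = 8.628 N·m.
α = τ/I = 8.628/0.4687 = 18.41 rad/s².

α ≈ 18.4 rad/s², counterclockwise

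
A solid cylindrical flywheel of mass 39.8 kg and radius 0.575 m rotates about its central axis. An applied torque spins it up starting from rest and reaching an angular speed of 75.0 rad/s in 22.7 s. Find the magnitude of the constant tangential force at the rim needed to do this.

I = ½MR² = (1/2)(39.8)(0.575)² = 6.579 kg·m².
α = Δω/Δt = (75.0 − 0)/22.7 = 3.304 rad/s².
The required torque is τ = Iα = (6.579)(3.304) = 21.74 N·m.
A tangential force at the rim gives τ = FR, so F = τ/R = 21.74/0.575 = 37.81 N.

F ≈ 37.8 N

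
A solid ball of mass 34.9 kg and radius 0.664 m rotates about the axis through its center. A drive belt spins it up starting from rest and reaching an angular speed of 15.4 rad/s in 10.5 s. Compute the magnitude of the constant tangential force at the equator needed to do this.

I = (2/5)MR² = (2/5)(34.9)(0.664)² = 6.155 kg·m².
α = Δω/Δt = (15.4 − 0)/10.5 = 1.467 rad/s².
The required torque is τ = Iα = (6.155)(1.467) = 9.027 N·m.
A tangential force at the equator gives τ = FR, so F = τ/R = 9.027/0.664 = 13.60 N.

F ≈ 13.6 N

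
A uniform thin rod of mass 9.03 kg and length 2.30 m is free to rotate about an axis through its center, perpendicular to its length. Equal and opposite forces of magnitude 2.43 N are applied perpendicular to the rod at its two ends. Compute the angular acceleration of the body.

α ≈ 1.40 rad/s²

I = (1/12)ML² = (1/12)(9.03)(2.30)² = 3.981 kg·m².
The couple gives τ = F·(L/2) + F·(L/2) = F L = (2.43)(2.30) = 5.589 N·m.
From τ = Iα: α = 5.589/3.981 = 1.404 rad/s².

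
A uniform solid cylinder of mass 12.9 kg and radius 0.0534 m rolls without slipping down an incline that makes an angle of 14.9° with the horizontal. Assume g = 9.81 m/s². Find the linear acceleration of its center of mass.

a ≈ 1.68 m/s²

Translation along the incline: Mg sinθ − f = Ma.
Rotation about the center: fR = Iα with I = ½MR². No-slip gives a = αR, so f = (I/R²)a = (1/2)M a.
Substituting: Mg sinθ = (1 + 0.5000)Ma, so a = g sinθ/(1 + 0.5000) = (9.81) sin 14.9° / 1.500 = 1.682 m/s².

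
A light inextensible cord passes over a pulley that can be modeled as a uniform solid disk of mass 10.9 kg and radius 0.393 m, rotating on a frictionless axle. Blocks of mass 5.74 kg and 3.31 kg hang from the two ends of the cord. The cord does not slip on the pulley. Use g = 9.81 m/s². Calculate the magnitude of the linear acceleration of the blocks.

a ≈ 1.64 m/s²

I = ½MR² = (1/2)(10.9)(0.393)² = 0.8417 kg·m².
Heavier block: m₁g − T₁ = m₁a. Lighter block: T₂ − m₂g = m₂a.
Pulley: (T₁ − T₂)R = Iα = I(a/R), so T₁ − T₂ = (I/R²)a = (1/2)M_p a = 5.450·a.
Adding the three: (m₁ − m₂)g = (m₁ + m₂ + 5.450)a, so a = (5.74 − 3.31)(9.81)/(5.74 + 3.31 + 5.450) = 1.644 m/s².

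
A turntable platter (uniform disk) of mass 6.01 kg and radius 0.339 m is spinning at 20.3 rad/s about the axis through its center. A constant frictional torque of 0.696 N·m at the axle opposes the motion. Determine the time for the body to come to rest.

I = ½MR² = (1/2)(6.01)(0.339)² = 0.3453 kg·m².
The net torque has magnitude 0.696 N·m, opposing ω.
|α| = τ/I = 0.6960/0.3453 = 2.015 rad/s² (deceleration).
0 = ω₀ − |α|t ⇒ t = ω₀/|α| = 20.3/2.015 = 10.07 s.

t ≈ 10.1 s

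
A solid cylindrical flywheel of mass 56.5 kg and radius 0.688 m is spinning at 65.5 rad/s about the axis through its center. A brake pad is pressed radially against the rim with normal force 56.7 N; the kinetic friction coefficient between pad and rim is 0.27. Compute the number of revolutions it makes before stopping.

≈ 433 revolutions

I = ½MR² = (1/2)(56.5)(0.688)² = 13.37 kg·m².
Friction force f = μN = (0.27)(56.7) = 15.31 N at the rim; torque magnitude τ = fR = 10.53 N·m, opposing ω.
|α| = τ/I = 10.53/13.37 = 0.7877 rad/s² (deceleration).
ω² = ω₀² − 2|α|θ with ω = 0 ⇒ θ = ω₀²/(2|α|) = 2723 rad = 433.4 rev.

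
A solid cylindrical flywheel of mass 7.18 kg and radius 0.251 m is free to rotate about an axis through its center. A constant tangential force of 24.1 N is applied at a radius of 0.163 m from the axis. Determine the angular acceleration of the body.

I = ½MR² = (1/2)(7.18)(0.251)² = 0.2262 kg·m².
τ = F·r = (24.1)(0.163) = 3.928 N·m.
From τ = Iα: α = 3.928/0.2262 = 17.37 rad/s².

α ≈ 17.4 rad/s²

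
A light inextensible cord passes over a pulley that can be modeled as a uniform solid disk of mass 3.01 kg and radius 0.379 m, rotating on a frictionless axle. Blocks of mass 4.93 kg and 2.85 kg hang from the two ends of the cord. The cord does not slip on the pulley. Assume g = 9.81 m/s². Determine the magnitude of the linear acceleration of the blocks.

I = ½MR² = (1/2)(3.01)(0.379)² = 0.2162 kg·m².
Heavier block: m₁g − T₁ = m₁a. Lighter block: T₂ − m₂g = m₂a.
Pulley: (T₁ − T₂)R = Iα = I(a/R), so T₁ − T₂ = (I/R²)a = (1/2)M_p a = 1.505·a.
Adding the three: (m₁ − m₂)g = (m₁ + m₂ + 1.505)a, so a = (4.93 − 2.85)(9.81)/(4.93 + 2.85 + 1.505) = 2.198 m/s².

a ≈ 2.20 m/s²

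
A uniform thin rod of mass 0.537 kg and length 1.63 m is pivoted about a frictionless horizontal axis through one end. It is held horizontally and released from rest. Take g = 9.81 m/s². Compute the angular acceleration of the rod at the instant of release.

About the pivot, I = (1/3)ML² = (1/3)(0.537)(1.63)² = 0.4756 kg·m².
The weight acts at the center, a distance L/2 = 0.8150 m from the pivot; τ = Mg(L/2) = 4.293 N·m.
α = τ/I = 4.293/0.4756 = 9.028 rad/s².

α ≈ 9.03 rad/s²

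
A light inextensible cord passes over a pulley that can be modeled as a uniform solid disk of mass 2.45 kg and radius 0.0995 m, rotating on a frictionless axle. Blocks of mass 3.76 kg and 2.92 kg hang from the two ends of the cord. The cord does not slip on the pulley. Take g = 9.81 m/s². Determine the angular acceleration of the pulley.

I = ½MR² = (1/2)(2.45)(0.0995)² = 0.01213 kg·m².
Heavier block: m₁g − T₁ = m₁a. Lighter block: T₂ − m₂g = m₂a.
Pulley: (T₁ − T₂)R = Iα = I(a/R), so T₁ − T₂ = (I/R²)a = (1/2)M_p a = 1.225·a.
Adding the three: (m₁ − m₂)g = (m₁ + m₂ + 1.225)a, so a = (3.76 − 2.92)(9.81)/(3.76 + 2.92 + 1.225) = 1.042 m/s².
α = a/R = 1.042/0.0995 = 10.48 rad/s².

α ≈ 10.5 rad/s²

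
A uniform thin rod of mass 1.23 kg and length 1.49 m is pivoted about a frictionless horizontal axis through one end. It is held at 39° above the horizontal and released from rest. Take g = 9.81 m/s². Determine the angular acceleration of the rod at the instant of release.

α ≈ 7.67 rad/s²

About the pivot, I = (1/3)ML² = (1/3)(1.23)(1.49)² = 0.9102 kg·m².
The weight acts at the center, a distance L/2 = 0.7450 m from the pivot; τ = Mg(L/2) cos 39° = 6.986 N·m.
α = τ/I = 6.986/0.9102 = 7.675 rad/s².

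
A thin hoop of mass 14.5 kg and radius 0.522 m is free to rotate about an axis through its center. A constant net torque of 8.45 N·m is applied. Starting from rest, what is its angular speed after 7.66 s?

I = MR² = (14.5)(0.522)² = 3.951 kg·m².
α = τ/I = 8.45/3.951 = 2.139 rad/s².
ω = ω₀ + αt = 0 + (2.139)(7.66) = 16.38 rad/s.

ω ≈ 16.4 rad/s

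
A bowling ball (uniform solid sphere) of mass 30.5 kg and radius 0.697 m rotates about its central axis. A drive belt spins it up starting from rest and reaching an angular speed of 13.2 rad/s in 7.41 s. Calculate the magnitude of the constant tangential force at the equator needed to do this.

I = (2/5)MR² = (2/5)(30.5)(0.697)² = 5.927 kg·m².
α = Δω/Δt = (13.2 − 0)/7.41 = 1.781 rad/s².
The required torque is τ = Iα = (5.927)(1.781) = 10.56 N·m.
A tangential force at the equator gives τ = FR, so F = τ/R = 10.56/0.697 = 15.15 N.

F ≈ 15.1 N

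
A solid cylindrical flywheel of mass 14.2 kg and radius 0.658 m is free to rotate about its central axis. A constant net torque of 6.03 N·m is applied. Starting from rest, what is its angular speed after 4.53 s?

I = ½MR² = (1/2)(14.2)(0.658)² = 3.074 kg·m².
α = τ/I = 6.03/3.074 = 1.962 rad/s².
ω = ω₀ + αt = 0 + (1.962)(4.53) = 8.886 rad/s.

ω ≈ 8.89 rad/s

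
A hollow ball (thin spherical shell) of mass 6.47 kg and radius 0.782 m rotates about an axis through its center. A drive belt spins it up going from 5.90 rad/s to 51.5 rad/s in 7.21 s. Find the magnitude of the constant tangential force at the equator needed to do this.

F ≈ 21.3 N

I = (2/3)MR² = (2/3)(6.47)(0.782)² = 2.638 kg·m².
α = Δω/Δt = (51.5 − 5.90)/7.21 = 6.325 rad/s².
The required torque is τ = Iα = (2.638)(6.325) = 16.68 N·m.
A tangential force at the equator gives τ = FR, so F = τ/R = 16.68/0.782 = 21.33 N.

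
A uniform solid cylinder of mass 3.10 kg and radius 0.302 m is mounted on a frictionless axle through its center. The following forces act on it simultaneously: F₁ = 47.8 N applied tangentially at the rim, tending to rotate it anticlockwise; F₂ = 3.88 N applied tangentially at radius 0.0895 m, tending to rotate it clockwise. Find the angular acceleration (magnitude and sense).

α ≈ 99.7 rad/s², anticlockwise

I = ½MR² = (1/2)(3.10)(0.302)² = 0.1414 kg·m².
Taking anticlockwise as positive: τ₁ = +(47.8)(0.302) = +14.44 N·m; τ₂ = −(3.88)(0.0895) = −0.3473 N·m.
Net torque τ = 14.09 N·m.
α = τ/I = 14.09/0.1414 = 99.66 rad/s².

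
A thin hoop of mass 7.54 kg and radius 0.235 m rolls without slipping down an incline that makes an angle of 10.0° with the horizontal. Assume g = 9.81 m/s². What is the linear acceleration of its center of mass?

Translation along the incline: Mg sinθ − f = Ma.
Rotation about the center: fR = Iα with I = MR². No-slip gives a = αR, so f = (I/R²)a = M a.
Substituting: Mg sinθ = (1 + 1.000)Ma, so a = g sinθ/(1 + 1.000) = (9.81) sin 10.0° / 2.000 = 0.8517 m/s².

a ≈ 0.852 m/s²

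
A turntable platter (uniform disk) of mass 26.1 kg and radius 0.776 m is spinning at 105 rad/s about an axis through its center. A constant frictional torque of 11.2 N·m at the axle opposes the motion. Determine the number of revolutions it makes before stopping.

I = ½MR² = (1/2)(26.1)(0.776)² = 7.858 kg·m².
The net torque has magnitude 11.2 N·m, opposing ω.
|α| = τ/I = 11.20/7.858 = 1.425 rad/s² (deceleration).
ω² = ω₀² − 2|α|θ with ω = 0 ⇒ θ = ω₀²/(2|α|) = 3868 rad = 615.6 rev.

≈ 616 revolutions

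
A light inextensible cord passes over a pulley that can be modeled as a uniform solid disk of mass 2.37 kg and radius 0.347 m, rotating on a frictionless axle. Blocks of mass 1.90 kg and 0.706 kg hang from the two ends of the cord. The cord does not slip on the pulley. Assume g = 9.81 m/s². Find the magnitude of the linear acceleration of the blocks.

I = ½MR² = (1/2)(2.37)(0.347)² = 0.1427 kg·m².
Heavier block: m₁g − T₁ = m₁a. Lighter block: T₂ − m₂g = m₂a.
Pulley: (T₁ − T₂)R = Iα = I(a/R), so T₁ − T₂ = (I/R²)a = (1/2)M_p a = 1.185·a.
Adding the three: (m₁ − m₂)g = (m₁ + m₂ + 1.185)a, so a = (1.90 − 0.706)(9.81)/(1.90 + 0.706 + 1.185) = 3.090 m/s².

a ≈ 3.09 m/s²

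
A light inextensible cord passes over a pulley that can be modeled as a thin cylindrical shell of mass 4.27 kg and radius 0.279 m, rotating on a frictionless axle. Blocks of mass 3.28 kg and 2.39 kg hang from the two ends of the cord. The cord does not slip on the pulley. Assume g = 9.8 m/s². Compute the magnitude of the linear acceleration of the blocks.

a ≈ 0.877 m/s²

I = MR² = (4.27)(0.279)² = 0.3324 kg·m².
Heavier block: m₁g − T₁ = m₁a. Lighter block: T₂ − m₂g = m₂a.
Pulley: (T₁ − T₂)R = Iα = I(a/R), so T₁ − T₂ = (I/R²)a = 1·M_p a = 4.270·a.
Adding the three: (m₁ − m₂)g = (m₁ + m₂ + 4.270)a, so a = (3.28 − 2.39)(9.8)/(3.28 + 2.39 + 4.270) = 0.8775 m/s².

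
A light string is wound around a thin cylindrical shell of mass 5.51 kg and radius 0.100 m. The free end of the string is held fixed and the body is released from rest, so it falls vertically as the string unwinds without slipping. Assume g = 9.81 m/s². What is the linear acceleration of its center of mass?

Translation: Mg − T = Ma. Rotation about the center: TR = Iα with I = MR².
With a = αR: T = (I/R²)a = M a, so Mg = (1 + 1.000)Ma.
a = g/(1 + 1.000) = 9.81/2.000 = 4.905 m/s².

a ≈ 4.91 m/s²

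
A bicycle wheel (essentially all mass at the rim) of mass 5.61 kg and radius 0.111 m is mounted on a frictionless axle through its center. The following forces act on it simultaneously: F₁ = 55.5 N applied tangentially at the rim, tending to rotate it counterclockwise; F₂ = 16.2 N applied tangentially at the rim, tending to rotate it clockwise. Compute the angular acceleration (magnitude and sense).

I = MR² = (5.61)(0.111)² = 0.06912 kg·m².
Taking counterclockwise as positive: τ₁ = +(55.5)(0.111) = +6.160 N·m; τ₂ = −(16.2)(0.111) = −1.798 N·m.
Net torque τ = 4.362 N·m.
α = τ/I = 4.362/0.06912 = 63.11 rad/s².

α ≈ 63.1 rad/s², counterclockwise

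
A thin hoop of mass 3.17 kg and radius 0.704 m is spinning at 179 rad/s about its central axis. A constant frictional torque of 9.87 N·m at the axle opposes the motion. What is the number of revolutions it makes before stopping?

≈ 406 revolutions

I = MR² = (3.17)(0.704)² = 1.571 kg·m².
The net torque has magnitude 9.87 N·m, opposing ω.
|α| = τ/I = 9.870/1.571 = 6.282 rad/s² (deceleration).
ω² = ω₀² − 2|α|θ with ω = 0 ⇒ θ = ω₀²/(2|α|) = 2550 rad = 405.9 rev.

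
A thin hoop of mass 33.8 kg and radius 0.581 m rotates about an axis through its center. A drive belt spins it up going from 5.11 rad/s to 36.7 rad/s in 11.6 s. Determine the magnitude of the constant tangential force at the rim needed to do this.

F ≈ 53.5 N

I = MR² = (33.8)(0.581)² = 11.41 kg·m².
α = Δω/Δt = (36.7 − 5.11)/11.6 = 2.723 rad/s².
The required torque is τ = Iα = (11.41)(2.723) = 31.07 N·m.
A tangential force at the rim gives τ = FR, so F = τ/R = 31.07/0.581 = 53.48 N.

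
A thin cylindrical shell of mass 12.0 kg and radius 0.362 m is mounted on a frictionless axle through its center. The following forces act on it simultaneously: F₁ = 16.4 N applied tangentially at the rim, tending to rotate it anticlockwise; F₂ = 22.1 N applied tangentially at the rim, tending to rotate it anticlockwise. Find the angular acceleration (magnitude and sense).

α ≈ 8.86 rad/s², anticlockwise

I = MR² = (12.0)(0.362)² = 1.573 kg·m².
Taking anticlockwise as positive: τ₁ = +(16.4)(0.362) = +5.937 N·m; τ₂ = +(22.1)(0.362) = +8.000 N·m.
Net torque τ = 13.94 N·m.
α = τ/I = 13.94/1.573 = 8.863 rad/s².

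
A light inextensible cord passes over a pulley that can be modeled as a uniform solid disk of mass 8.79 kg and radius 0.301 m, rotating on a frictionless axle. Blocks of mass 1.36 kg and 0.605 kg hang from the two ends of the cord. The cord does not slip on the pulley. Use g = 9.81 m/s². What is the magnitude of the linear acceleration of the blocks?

I = ½MR² = (1/2)(8.79)(0.301)² = 0.3982 kg·m².
Heavier block: m₁g − T₁ = m₁a. Lighter block: T₂ − m₂g = m₂a.
Pulley: (T₁ − T₂)R = Iα = I(a/R), so T₁ − T₂ = (I/R²)a = (1/2)M_p a = 4.395·a.
Adding the three: (m₁ − m₂)g = (m₁ + m₂ + 4.395)a, so a = (1.36 − 0.605)(9.81)/(1.36 + 0.605 + 4.395) = 1.165 m/s².

a ≈ 1.16 m/s²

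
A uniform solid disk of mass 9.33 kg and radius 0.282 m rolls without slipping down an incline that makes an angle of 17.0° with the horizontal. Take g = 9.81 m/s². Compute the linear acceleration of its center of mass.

a ≈ 1.91 m/s²

Translation along the incline: Mg sinθ − f = Ma.
Rotation about the center: fR = Iα with I = ½MR². No-slip gives a = αR, so f = (I/R²)a = (1/2)M a.
Substituting: Mg sinθ = (1 + 0.5000)Ma, so a = g sinθ/(1 + 0.5000) = (9.81) sin 17.0° / 1.500 = 1.912 m/s².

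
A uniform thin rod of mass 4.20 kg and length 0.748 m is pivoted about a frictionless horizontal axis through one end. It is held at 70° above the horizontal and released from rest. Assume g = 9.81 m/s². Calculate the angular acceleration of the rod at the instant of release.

About the pivot, I = (1/3)ML² = (1/3)(4.20)(0.748)² = 0.7833 kg·m².
The weight acts at the center, a distance L/2 = 0.3740 m from the pivot; τ = Mg(L/2) cos 70° = 5.270 N·m.
α = τ/I = 5.270/0.7833 = 6.728 rad/s².

α ≈ 6.73 rad/s²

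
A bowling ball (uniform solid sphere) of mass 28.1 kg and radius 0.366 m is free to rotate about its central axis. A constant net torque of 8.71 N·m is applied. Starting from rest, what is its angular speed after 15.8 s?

ω ≈ 91.4 rad/s

I = (2/5)MR² = (2/5)(28.1)(0.366)² = 1.506 kg·m².
α = τ/I = 8.71/1.506 = 5.785 rad/s².
ω = ω₀ + αt = 0 + (5.785)(15.8) = 91.40 rad/s.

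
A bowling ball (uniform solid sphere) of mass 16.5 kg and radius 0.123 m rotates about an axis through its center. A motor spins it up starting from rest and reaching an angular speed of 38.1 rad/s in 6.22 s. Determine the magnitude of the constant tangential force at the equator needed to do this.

F ≈ 4.97 N

I = (2/5)MR² = (2/5)(16.5)(0.123)² = 0.09985 kg·m².
α = Δω/Δt = (38.1 − 0)/6.22 = 6.125 rad/s².
The required torque is τ = Iα = (0.09985)(6.125) = 0.6116 N·m.
A tangential force at the equator gives τ = FR, so F = τ/R = 0.6116/0.123 = 4.973 N.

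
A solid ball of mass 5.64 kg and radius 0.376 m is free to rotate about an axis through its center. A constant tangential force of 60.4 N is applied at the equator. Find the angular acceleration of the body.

I = (2/5)MR² = (2/5)(5.64)(0.376)² = 0.3189 kg·m².
τ = F R = (60.4)(0.376) = 22.71 N·m.
From τ = Iα: α = 22.71/0.3189 = 71.20 rad/s².

α ≈ 71.2 rad/s²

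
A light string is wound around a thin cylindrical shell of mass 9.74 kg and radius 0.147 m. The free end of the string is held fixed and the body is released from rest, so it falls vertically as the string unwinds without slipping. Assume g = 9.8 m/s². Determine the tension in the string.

Translation: Mg − T = Ma. Rotation about the center: TR = Iα with I = MR².
With a = αR: T = (I/R²)a = M a, so Mg = (1 + 1.000)Ma.
a = g/(1 + 1.000) = 9.8/2.000 = 4.900 m/s².
T = 1.000·M·a = (1.000)(9.74)(4.900) = 47.73 N.

T ≈ 47.7 N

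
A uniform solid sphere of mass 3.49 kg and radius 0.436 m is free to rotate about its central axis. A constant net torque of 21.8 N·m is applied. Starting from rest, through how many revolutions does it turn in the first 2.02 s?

I = (2/5)MR² = (2/5)(3.49)(0.436)² = 0.2654 kg·m².
α = τ/I = 21.8/0.2654 = 82.15 rad/s².
θ = ½αt² = ½(82.15)(2.02)² = 167.6 rad.
Revolutions = θ/(2π) = 26.67.

≈ 26.7 revolutions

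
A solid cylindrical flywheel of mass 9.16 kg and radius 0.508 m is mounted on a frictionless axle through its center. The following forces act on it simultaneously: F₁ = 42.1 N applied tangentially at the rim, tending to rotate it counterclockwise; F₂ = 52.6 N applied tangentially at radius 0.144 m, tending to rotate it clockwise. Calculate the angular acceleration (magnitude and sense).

α ≈ 11.7 rad/s², counterclockwise

I = ½MR² = (1/2)(9.16)(0.508)² = 1.182 kg·m².
Taking counterclockwise as positive: τ₁ = +(42.1)(0.508) = +21.39 N·m; τ₂ = −(52.6)(0.144) = −7.574 N·m.
Net torque τ = 13.81 N·m.
α = τ/I = 13.81/1.182 = 11.69 rad/s².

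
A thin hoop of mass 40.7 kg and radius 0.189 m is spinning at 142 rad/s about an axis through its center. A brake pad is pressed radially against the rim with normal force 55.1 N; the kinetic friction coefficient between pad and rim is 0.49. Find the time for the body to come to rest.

t ≈ 40.5 s

I = MR² = (40.7)(0.189)² = 1.454 kg·m².
Friction force f = μN = (0.49)(55.1) = 27.00 N at the rim; torque magnitude τ = fR = 5.103 N·m, opposing ω.
|α| = τ/I = 5.103/1.454 = 3.510 rad/s² (deceleration).
0 = ω₀ − |α|t ⇒ t = ω₀/|α| = 142/3.510 = 40.46 s.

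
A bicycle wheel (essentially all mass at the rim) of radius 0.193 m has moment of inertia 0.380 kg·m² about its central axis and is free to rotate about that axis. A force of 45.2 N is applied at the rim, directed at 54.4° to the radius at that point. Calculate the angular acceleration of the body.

α ≈ 18.7 rad/s²

Only the tangential component produces torque: τ = F R sinθ = (45.2)(0.193) sin 54.4° = 7.093 N·m.
From τ = Iα: α = 7.093/0.3800 = 18.67 rad/s².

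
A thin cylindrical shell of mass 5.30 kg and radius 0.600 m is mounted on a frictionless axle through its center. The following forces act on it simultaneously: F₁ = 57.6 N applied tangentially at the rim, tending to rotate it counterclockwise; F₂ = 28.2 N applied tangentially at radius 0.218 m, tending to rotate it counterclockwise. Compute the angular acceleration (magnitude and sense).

I = MR² = (5.30)(0.600)² = 1.908 kg·m².
Taking counterclockwise as positive: τ₁ = +(57.6)(0.600) = +34.56 N·m; τ₂ = +(28.2)(0.218) = +6.148 N·m.
Net torque τ = 40.71 N·m.
α = τ/I = 40.71/1.908 = 21.34 rad/s².

α ≈ 21.3 rad/s², counterclockwise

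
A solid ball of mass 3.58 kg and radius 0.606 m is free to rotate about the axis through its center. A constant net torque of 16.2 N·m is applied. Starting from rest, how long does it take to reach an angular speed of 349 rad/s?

t ≈ 11.3 s

I = (2/5)MR² = (2/5)(3.58)(0.606)² = 0.5259 kg·m².
α = τ/I = 16.2/0.5259 = 30.81 rad/s².
ω = αt ⇒ t = ω/α = 349/30.81 = 11.33 s.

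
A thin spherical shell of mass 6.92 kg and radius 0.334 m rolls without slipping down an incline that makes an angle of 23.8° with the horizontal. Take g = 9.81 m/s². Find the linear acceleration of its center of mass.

Translation along the incline: Mg sinθ − f = Ma.
Rotation about the center: fR = Iα with I = (2/3)MR². No-slip gives a = αR, so f = (I/R²)a = (2/3)M a.
Substituting: Mg sinθ = (1 + 0.6667)Ma, so a = g sinθ/(1 + 0.6667) = (9.81) sin 23.8° / 1.667 = 2.375 m/s².

a ≈ 2.38 m/s²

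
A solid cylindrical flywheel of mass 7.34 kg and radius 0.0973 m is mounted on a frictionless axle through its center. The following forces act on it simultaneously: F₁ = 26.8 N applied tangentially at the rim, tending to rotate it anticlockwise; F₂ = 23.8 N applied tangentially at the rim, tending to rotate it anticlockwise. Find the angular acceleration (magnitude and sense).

α ≈ 142 rad/s², anticlockwise

I = ½MR² = (1/2)(7.34)(0.0973)² = 0.03474 kg·m².
Taking anticlockwise as positive: τ₁ = +(26.8)(0.0973) = +2.608 N·m; τ₂ = +(23.8)(0.0973) = +2.316 N·m.
Net torque τ = 4.923 N·m.
α = τ/I = 4.923/0.03474 = 141.7 rad/s².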